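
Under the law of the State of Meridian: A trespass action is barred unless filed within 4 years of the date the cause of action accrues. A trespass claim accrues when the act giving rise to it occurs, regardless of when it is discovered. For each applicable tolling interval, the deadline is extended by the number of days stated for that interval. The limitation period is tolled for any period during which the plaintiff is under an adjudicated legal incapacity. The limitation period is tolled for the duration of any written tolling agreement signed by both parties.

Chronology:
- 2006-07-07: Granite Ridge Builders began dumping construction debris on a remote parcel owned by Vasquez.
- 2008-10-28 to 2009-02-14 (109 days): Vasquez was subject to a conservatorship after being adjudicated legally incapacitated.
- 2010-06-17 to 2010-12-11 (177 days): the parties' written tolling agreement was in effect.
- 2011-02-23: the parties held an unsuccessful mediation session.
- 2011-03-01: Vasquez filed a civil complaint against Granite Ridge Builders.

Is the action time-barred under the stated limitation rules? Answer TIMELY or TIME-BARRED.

The claim accrued on 2006-07-07, when the wrongful act occurred.
The untolled deadline — 4 years after 2006-07-07 — is 2010-07-07.
The plaintiff's legal incapacity from 2008-10-28 to 2009-02-14 tolled the period for 109 days, extending the deadline to 2010-10-24.
The period was tolled for 177 days by the written tolling agreement (2010-06-17 to 2010-12-11), pushing the deadline to 2011-04-19.
The other events in the timeline have no effect on the limitation period under the stated rules.
Vasquez filed on 2011-03-01, before the 2011-04-19 deadline, so the action is timely.

TIMELY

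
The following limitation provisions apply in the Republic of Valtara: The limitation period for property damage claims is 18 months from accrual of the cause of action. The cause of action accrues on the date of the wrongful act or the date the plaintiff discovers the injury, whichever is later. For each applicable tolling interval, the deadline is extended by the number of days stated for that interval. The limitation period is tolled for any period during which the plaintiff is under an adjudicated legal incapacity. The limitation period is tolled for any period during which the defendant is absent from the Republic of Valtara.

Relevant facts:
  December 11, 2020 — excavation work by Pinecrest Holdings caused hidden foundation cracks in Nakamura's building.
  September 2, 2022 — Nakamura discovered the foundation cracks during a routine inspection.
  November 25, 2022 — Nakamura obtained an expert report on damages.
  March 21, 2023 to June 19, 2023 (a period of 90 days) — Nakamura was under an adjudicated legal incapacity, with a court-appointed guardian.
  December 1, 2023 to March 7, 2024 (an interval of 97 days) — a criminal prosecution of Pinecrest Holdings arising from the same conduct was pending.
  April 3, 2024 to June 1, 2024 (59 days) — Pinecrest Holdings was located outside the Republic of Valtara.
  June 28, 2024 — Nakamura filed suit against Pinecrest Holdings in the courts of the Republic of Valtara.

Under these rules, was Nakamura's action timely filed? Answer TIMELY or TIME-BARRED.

TIMELY

The claim accrued on September 2, 2022 — the later of the December 11, 2020 act and the September 2, 2022 discovery.
Adding the 18 months base period to September 2, 2022 gives a deadline of March 2, 2024, before any tolling.
The period was tolled for 90 days by the plaintiff's legal incapacity (March 21, 2023 to June 19, 2023), pushing the deadline to May 31, 2024.
Because the defendant's absence from the jurisdiction ran from April 3, 2024 to June 1, 2024, the deadline is extended by 59 days to July 29, 2024.
Although a criminal prosecution ran from December 1, 2023 to March 7, 2024, the stated rules do not make that a tolling event, so it is disregarded.
The other events in the timeline have no effect on the limitation period under the stated rules.
Filing on June 28, 2024 beat the July 29, 2024 deadline — the action is timely.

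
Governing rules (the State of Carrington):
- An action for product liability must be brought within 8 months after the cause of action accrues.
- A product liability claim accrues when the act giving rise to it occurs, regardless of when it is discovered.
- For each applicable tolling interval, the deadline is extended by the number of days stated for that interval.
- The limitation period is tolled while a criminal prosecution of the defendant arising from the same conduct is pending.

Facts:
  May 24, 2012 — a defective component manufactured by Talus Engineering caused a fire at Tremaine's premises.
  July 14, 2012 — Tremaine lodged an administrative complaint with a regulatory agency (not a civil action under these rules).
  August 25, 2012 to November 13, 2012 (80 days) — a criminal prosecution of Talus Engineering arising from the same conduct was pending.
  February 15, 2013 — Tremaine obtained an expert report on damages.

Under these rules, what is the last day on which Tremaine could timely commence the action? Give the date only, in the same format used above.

The limitation period began to run on May 24, 2012.
Adding the 8 months base period to May 24, 2012 gives a deadline of January 24, 2013, before any tolling.
Because the pending criminal prosecution ran from August 25, 2012 to November 13, 2012, the deadline is extended by 80 days to April 14, 2013.
Nothing else in the chronology tolls or restarts the period.

April 14, 2013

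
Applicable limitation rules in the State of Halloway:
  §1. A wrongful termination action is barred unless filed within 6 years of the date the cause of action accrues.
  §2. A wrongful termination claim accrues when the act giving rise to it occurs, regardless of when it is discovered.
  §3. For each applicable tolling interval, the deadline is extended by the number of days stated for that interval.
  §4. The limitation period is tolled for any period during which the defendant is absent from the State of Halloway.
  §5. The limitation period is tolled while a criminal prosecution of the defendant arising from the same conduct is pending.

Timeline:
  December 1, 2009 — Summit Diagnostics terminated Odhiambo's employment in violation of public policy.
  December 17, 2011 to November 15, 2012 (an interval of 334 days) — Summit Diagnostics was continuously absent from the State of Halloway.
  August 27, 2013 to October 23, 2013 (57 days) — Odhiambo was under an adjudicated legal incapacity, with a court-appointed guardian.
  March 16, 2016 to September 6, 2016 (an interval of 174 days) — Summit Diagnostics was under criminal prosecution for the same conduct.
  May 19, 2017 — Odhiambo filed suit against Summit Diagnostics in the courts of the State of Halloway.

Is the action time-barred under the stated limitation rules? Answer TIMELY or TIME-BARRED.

The limitation period began to run on December 1, 2009.
Adding the 6 years base period to December 1, 2009 gives a deadline of December 1, 2015, before any tolling.
The defendant's absence from the jurisdiction from December 17, 2011 to November 15, 2012 tolled the period for 334 days, extending the deadline to October 30, 2016.
The pending criminal prosecution from March 16, 2016 to September 6, 2016 tolled the period for 174 days, extending the deadline to April 22, 2017.
Although the plaintiff's incapacity ran from August 27, 2013 to October 23, 2013, the stated rules do not make that a tolling event, so it is disregarded.
The May 19, 2017 filing falls after the April 22, 2017 deadline; the claim is time-barred.

TIME-BARRED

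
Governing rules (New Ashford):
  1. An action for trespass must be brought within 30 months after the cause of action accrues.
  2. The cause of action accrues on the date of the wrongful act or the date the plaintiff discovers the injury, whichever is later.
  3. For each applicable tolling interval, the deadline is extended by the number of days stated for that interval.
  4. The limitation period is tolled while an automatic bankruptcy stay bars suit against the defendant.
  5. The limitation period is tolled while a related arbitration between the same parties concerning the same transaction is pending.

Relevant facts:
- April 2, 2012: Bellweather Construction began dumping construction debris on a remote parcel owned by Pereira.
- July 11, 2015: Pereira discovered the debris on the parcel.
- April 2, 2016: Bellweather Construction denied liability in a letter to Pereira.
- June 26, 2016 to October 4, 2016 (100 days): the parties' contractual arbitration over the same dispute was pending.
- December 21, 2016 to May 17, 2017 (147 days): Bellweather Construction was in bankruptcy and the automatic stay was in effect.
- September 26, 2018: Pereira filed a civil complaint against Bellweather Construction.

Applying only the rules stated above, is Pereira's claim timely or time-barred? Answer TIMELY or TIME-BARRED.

TIME-BARRED

Because discovery on July 11, 2015 post-dates the April 2, 2012 act, accrual under the later-of rule falls on July 11, 2015.
The untolled deadline — 30 months after July 11, 2015 — is January 11, 2018.
Because the pending related arbitration ran from June 26, 2016 to October 4, 2016, the deadline is extended by 100 days to April 21, 2018.
The automatic bankruptcy stay from December 21, 2016 to May 17, 2017 tolled the period for 147 days, extending the deadline to September 15, 2018.
Nothing else in the chronology tolls or restarts the period.
The September 26, 2018 filing falls after the September 15, 2018 deadline; the claim is time-barred.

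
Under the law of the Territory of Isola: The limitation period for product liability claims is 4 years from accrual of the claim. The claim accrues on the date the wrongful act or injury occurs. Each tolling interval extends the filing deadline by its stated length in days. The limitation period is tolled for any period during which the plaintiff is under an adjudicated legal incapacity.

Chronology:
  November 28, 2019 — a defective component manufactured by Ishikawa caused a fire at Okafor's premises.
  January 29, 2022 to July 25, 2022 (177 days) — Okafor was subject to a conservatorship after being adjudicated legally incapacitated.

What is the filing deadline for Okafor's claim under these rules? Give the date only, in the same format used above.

The claim accrued on November 28, 2019, the date of the act.
Adding the 4 years base period to November 28, 2019 gives a deadline of November 28, 2023, before any tolling.
The period was tolled for 177 days by the plaintiff's legal incapacity (January 29, 2022 to July 25, 2022), pushing the deadline to May 23, 2024.

May 23, 2024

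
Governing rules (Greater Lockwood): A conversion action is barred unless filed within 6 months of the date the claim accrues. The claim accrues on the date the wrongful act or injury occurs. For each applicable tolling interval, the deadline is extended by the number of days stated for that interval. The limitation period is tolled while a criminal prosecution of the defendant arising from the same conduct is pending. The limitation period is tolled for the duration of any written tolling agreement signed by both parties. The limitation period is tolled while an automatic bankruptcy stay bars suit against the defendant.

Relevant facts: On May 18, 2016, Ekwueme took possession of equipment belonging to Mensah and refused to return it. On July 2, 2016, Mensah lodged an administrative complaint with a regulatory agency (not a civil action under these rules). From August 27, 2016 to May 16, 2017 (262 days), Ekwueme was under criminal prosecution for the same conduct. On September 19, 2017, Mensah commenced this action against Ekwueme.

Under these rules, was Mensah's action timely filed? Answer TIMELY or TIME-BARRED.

TIME-BARRED

The claim accrued on May 18, 2016, when the wrongful act occurred.
Adding the 6 months base period to May 18, 2016 gives a deadline of November 18, 2016, before any tolling.
Because the pending criminal prosecution ran from August 27, 2016 to May 16, 2017, the deadline is extended by 262 days to August 7, 2017.
The other events in the timeline have no effect on the limitation period under the stated rules.
Filing on September 19, 2017 missed the August 7, 2017 deadline — the action is time-barred.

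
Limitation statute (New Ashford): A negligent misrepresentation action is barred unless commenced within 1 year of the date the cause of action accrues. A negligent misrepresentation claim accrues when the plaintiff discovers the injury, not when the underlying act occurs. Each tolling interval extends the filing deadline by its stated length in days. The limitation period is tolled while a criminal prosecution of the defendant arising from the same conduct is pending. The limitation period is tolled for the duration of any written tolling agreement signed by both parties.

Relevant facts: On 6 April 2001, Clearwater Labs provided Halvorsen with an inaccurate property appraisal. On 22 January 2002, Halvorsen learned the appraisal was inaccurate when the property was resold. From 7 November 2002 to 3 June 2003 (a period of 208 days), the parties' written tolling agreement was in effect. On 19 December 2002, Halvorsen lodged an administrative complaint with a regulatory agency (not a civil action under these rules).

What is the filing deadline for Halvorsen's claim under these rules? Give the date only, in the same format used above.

Accrual is tied to discovery, so the period began on 22 January 2002 rather than on 6 April 2001 when the act occurred.
Adding the 1 year base period to 22 January 2002 gives a deadline of 22 January 2003, before any tolling.
Because the written tolling agreement ran from 7 November 2002 to 3 June 2003, the deadline is extended by 208 days to 18 August 2003.
The other events in the timeline have no effect on the limitation period under the stated rules.

18 August 2003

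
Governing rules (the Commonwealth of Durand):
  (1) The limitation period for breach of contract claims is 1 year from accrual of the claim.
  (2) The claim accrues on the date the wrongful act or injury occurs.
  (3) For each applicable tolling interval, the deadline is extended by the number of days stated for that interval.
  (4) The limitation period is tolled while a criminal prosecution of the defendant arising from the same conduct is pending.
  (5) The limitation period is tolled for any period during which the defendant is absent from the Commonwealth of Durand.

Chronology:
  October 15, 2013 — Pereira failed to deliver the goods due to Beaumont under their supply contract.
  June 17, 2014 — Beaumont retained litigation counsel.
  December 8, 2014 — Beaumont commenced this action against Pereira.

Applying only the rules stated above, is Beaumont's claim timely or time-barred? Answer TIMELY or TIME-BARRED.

The claim accrued on October 15, 2013, when the wrongful act occurred.
The untolled deadline — 1 year after October 15, 2013 — is October 15, 2014.
None of the other events listed affects the running of the period under the stated rules.
The December 8, 2014 filing falls after the October 15, 2014 deadline; the claim is time-barred.

TIME-BARRED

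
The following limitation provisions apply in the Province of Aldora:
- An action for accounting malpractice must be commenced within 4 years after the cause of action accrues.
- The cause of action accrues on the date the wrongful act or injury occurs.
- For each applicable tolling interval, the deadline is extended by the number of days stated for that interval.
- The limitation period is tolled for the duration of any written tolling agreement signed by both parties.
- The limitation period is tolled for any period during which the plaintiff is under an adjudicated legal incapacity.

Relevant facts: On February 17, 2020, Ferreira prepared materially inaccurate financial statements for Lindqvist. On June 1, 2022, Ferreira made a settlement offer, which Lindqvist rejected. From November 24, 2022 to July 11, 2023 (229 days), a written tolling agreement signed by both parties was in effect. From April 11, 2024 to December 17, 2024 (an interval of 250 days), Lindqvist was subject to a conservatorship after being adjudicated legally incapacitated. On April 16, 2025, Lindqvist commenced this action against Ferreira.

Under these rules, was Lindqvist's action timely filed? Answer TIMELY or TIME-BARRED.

The limitation period began to run on February 17, 2020.
Adding the 4 years base period to February 17, 2020 gives a deadline of February 17, 2024, before any tolling.
The period was tolled for 229 days by the written tolling agreement (November 24, 2022 to July 11, 2023), pushing the deadline to October 3, 2024.
The plaintiff's legal incapacity from April 11, 2024 to December 17, 2024 tolled the period for 250 days, extending the deadline to June 10, 2025.
Nothing else in the chronology tolls or restarts the period.
Lindqvist filed on April 16, 2025, before the June 10, 2025 deadline, so the action is timely.

TIMELY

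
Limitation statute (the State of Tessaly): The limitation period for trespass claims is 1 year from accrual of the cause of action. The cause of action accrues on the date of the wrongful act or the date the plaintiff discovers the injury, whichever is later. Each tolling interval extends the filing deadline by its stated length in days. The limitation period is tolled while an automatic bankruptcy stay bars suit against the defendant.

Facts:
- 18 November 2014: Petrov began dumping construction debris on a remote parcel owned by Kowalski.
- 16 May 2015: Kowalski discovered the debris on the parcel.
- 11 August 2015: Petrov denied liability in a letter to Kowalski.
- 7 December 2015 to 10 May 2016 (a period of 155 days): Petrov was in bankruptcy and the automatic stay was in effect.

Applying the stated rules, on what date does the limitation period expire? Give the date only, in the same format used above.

18 October 2016

Because discovery on 16 May 2015 post-dates the 18 November 2014 act, accrual under the later-of rule falls on 16 May 2015.
The untolled deadline — 1 year after 16 May 2015 — is 16 May 2016.
The period was tolled for 155 days by the automatic bankruptcy stay (7 December 2015 to 10 May 2016), pushing the deadline to 18 October 2016.
Nothing else in the chronology tolls or restarts the period.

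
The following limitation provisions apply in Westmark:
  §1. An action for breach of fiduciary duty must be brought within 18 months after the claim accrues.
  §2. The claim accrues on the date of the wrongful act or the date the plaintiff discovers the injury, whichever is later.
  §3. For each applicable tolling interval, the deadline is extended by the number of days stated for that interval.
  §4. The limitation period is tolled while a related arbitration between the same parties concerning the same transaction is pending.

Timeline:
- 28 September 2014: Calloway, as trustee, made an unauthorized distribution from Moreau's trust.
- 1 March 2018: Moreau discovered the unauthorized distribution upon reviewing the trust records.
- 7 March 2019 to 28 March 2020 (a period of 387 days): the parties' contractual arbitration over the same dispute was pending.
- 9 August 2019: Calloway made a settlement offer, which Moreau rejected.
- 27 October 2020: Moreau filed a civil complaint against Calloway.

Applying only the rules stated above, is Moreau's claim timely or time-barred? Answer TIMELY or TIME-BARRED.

Taking the later of the act (28 September 2014) and discovery (1 March 2018), the claim accrued on 1 March 2018.
The untolled deadline — 18 months after 1 March 2018 — is 1 September 2019.
Because the pending related arbitration ran from 7 March 2019 to 28 March 2020, the deadline is extended by 387 days to 22 September 2020.
The other events in the timeline have no effect on the limitation period under the stated rules.
The 27 October 2020 filing falls after the 22 September 2020 deadline; the claim is time-barred.

TIME-BARRED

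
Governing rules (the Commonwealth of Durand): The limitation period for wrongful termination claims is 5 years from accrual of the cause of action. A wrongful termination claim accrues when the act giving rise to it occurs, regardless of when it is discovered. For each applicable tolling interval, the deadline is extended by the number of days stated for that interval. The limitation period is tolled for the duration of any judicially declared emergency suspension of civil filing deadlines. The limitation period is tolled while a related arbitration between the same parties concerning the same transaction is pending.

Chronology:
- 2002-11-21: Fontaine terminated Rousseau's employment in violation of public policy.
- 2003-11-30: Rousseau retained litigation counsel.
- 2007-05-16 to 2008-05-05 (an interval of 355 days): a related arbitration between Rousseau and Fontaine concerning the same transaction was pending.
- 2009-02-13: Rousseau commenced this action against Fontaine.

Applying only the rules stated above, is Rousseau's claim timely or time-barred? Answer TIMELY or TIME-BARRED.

TIME-BARRED

The cause of action accrued on 2002-11-21, the date of the act.
The untolled deadline — 5 years after 2002-11-21 — is 2007-11-21.
The pending related arbitration from 2007-05-16 to 2008-05-05 tolled the period for 355 days, extending the deadline to 2008-11-10.
The other events in the timeline have no effect on the limitation period under the stated rules.
Rousseau filed on 2009-02-13, after the 2008-11-10 deadline, so the action is time-barred.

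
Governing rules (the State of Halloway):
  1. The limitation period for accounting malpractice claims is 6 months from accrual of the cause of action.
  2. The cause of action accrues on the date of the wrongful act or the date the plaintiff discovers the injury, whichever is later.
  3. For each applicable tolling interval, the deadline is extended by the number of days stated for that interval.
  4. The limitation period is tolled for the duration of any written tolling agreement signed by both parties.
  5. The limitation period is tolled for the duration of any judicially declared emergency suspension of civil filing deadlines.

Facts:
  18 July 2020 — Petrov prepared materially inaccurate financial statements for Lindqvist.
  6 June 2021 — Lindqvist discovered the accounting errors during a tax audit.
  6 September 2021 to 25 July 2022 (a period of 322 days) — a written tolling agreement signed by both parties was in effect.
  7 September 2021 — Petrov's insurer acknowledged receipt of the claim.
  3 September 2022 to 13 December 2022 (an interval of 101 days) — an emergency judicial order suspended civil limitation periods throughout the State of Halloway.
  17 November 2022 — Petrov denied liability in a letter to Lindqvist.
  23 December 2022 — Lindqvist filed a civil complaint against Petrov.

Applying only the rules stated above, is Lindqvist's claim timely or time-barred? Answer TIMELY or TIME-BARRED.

Taking the later of the act (18 July 2020) and discovery (6 June 2021), the claim accrued on 6 June 2021.
6 months from 6 June 2021 is 6 December 2021.
The period was tolled for 322 days by the written tolling agreement (6 September 2021 to 25 July 2022), pushing the deadline to 24 October 2022.
The period was tolled for 101 days by the emergency suspension of filing deadlines (3 September 2022 to 13 December 2022), pushing the deadline to 2 February 2023.
Nothing else in the chronology tolls or restarts the period.
The 23 December 2022 filing precedes the 2 February 2023 deadline; the claim is timely.

TIMELY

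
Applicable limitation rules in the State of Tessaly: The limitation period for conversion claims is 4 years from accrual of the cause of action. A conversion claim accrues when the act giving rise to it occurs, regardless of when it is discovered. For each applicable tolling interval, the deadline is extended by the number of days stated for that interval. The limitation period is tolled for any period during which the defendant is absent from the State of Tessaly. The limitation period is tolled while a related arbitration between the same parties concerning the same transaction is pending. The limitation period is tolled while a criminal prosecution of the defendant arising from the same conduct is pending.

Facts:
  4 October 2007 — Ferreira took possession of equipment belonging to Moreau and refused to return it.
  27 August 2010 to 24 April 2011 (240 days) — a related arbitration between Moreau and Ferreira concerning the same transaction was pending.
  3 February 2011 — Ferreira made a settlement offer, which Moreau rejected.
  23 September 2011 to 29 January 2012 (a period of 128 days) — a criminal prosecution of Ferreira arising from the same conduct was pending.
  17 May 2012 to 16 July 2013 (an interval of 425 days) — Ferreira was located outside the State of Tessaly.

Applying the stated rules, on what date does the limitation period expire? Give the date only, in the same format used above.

The limitation period began to run on 4 October 2007.
Adding the 4 years base period to 4 October 2007 gives a deadline of 4 October 2011, before any tolling.
The period was tolled for 240 days by the pending related arbitration (27 August 2010 to 24 April 2011), pushing the deadline to 31 May 2012.
The pending criminal prosecution from 23 September 2011 to 29 January 2012 tolled the period for 128 days, extending the deadline to 6 October 2012.
Because the defendant's absence from the jurisdiction ran from 17 May 2012 to 16 July 2013, the deadline is extended by 425 days to 5 December 2013.
Nothing else in the chronology tolls or restarts the period.

5 December 2013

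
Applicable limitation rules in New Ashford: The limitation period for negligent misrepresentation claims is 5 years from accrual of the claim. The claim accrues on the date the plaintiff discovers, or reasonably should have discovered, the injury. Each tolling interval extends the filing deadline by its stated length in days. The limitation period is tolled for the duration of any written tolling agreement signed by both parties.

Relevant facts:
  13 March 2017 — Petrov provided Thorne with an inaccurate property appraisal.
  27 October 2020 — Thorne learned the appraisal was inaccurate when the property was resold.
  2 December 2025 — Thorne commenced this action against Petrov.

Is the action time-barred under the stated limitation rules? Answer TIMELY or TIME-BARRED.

Accrual is tied to discovery, so the period began on 27 October 2020 rather than on 13 March 2017 when the act occurred.
5 years from 27 October 2020 is 27 October 2025.
The 2 December 2025 filing falls after the 27 October 2025 deadline; the claim is time-barred.

TIME-BARRED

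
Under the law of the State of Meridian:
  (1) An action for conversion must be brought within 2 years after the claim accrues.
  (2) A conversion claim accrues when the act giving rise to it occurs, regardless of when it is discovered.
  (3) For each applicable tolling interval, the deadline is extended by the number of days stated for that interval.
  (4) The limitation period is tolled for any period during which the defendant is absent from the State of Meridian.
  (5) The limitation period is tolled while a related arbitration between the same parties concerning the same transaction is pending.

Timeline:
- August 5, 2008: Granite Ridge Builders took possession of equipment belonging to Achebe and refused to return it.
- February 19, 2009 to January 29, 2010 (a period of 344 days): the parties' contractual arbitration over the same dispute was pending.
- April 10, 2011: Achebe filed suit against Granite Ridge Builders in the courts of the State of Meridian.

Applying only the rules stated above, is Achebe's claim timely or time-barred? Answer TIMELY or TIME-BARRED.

The claim accrued on August 5, 2008, when the wrongful act occurred.
The untolled deadline — 2 years after August 5, 2008 — is August 5, 2010.
The period was tolled for 344 days by the pending related arbitration (February 19, 2009 to January 29, 2010), pushing the deadline to July 15, 2011.
Filing on April 10, 2011 beat the July 15, 2011 deadline — the action is timely.

TIMELY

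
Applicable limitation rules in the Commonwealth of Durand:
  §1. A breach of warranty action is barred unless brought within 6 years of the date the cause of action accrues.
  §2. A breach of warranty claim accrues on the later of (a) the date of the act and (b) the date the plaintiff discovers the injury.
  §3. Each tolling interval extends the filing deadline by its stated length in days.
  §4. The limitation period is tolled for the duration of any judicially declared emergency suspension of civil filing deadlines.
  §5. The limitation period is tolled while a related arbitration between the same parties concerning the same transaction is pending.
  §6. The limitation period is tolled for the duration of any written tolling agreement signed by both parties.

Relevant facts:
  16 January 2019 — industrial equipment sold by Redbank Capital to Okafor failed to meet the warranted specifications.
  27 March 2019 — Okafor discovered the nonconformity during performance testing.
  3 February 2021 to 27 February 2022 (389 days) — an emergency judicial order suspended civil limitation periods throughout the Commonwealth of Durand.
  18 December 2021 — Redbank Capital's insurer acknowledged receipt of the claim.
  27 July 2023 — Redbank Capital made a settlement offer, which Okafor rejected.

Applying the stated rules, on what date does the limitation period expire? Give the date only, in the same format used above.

The claim accrued on 27 March 2019 — the later of the 16 January 2019 act and the 27 March 2019 discovery.
6 years from 27 March 2019 is 27 March 2025.
The emergency suspension of filing deadlines from 3 February 2021 to 27 February 2022 tolled the period for 389 days, extending the deadline to 20 April 2026.
Nothing else in the chronology tolls or restarts the period.

20 April 2026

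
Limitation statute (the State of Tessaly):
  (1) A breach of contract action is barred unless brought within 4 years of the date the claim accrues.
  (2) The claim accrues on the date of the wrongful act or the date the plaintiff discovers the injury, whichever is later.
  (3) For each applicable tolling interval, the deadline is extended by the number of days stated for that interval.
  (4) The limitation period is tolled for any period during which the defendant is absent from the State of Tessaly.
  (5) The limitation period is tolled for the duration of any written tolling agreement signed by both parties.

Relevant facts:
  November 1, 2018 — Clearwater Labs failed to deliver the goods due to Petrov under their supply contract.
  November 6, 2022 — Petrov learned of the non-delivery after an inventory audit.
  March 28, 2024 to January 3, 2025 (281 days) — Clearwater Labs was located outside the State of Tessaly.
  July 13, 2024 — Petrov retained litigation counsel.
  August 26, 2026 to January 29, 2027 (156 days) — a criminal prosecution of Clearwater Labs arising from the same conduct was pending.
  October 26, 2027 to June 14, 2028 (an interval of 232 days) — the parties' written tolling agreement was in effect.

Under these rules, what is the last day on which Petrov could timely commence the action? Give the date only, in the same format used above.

The claim accrued on November 6, 2022 — the later of the November 1, 2018 act and the November 6, 2022 discovery.
Adding the 4 years base period to November 6, 2022 gives a deadline of November 6, 2026, before any tolling.
Because the defendant's absence from the jurisdiction ran from March 28, 2024 to January 3, 2025, the deadline is extended by 281 days to August 14, 2027.
By the time the written tolling agreement began on October 26, 2027, the limitation period had already expired on August 14, 2027; that interval cannot revive it.
Although a criminal prosecution ran from August 26, 2026 to January 29, 2027, the stated rules do not make that a tolling event, so it is disregarded.
The other events in the timeline have no effect on the limitation period under the stated rules.

August 14, 2027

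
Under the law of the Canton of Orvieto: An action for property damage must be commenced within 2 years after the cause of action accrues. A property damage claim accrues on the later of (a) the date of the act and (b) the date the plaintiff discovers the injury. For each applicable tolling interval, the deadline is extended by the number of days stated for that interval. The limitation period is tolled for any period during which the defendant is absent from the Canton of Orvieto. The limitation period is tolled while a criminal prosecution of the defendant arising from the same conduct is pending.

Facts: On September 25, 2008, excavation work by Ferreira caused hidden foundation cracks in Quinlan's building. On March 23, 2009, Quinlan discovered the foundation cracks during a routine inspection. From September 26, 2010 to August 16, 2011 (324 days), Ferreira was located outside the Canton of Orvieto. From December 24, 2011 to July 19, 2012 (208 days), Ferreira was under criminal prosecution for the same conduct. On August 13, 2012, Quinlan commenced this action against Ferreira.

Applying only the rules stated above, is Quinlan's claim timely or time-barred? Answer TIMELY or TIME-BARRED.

TIMELY

Taking the later of the act (September 25, 2008) and discovery (March 23, 2009), the claim accrued on March 23, 2009.
2 years from March 23, 2009 is March 23, 2011.
The defendant's absence from the jurisdiction from September 26, 2010 to August 16, 2011 tolled the period for 324 days, extending the deadline to February 10, 2012.
Because the pending criminal prosecution ran from December 24, 2011 to July 19, 2012, the deadline is extended by 208 days to September 5, 2012.
Filing on August 13, 2012 beat the September 5, 2012 deadline — the action is timely.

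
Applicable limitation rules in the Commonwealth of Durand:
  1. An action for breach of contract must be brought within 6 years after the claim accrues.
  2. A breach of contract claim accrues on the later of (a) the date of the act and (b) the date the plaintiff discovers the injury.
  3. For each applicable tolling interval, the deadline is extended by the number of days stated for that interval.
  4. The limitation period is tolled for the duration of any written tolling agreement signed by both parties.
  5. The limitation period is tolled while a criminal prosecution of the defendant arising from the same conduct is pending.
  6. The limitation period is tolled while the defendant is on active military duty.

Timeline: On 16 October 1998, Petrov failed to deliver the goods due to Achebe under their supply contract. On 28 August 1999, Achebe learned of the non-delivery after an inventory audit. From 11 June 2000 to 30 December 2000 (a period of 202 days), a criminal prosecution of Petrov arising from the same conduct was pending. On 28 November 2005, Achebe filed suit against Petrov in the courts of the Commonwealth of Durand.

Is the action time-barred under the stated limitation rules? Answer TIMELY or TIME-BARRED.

Taking the later of the act (16 October 1998) and discovery (28 August 1999), the claim accrued on 28 August 1999.
The untolled deadline — 6 years after 28 August 1999 — is 28 August 2005.
The pending criminal prosecution from 11 June 2000 to 30 December 2000 tolled the period for 202 days, extending the deadline to 18 March 2006.
Achebe filed on 28 November 2005, before the 18 March 2006 deadline, so the action is timely.

TIMELY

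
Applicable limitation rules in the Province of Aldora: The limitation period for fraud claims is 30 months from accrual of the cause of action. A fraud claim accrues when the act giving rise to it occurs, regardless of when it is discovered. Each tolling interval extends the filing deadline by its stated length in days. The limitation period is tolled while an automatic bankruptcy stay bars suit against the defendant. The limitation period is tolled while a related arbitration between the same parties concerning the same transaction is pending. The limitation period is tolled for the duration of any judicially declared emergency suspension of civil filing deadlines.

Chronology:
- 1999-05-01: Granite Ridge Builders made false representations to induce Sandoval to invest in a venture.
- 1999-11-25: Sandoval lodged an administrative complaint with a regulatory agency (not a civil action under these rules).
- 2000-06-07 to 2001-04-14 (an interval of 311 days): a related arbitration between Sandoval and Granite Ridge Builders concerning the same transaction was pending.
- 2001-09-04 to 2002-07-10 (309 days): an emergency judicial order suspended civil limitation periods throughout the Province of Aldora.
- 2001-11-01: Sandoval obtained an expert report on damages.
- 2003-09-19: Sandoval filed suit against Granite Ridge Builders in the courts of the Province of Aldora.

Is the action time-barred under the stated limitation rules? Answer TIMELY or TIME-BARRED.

TIME-BARRED

The limitation period began to run on 1999-05-01.
30 months from 1999-05-01 is 2001-11-01.
The period was tolled for 311 days by the pending related arbitration (2000-06-07 to 2001-04-14), pushing the deadline to 2002-09-08.
The period was tolled for 309 days by the emergency suspension of filing deadlines (2001-09-04 to 2002-07-10), pushing the deadline to 2003-07-14.
None of the other events listed affects the running of the period under the stated rules.
The 2003-09-19 filing falls after the 2003-07-14 deadline; the claim is time-barred.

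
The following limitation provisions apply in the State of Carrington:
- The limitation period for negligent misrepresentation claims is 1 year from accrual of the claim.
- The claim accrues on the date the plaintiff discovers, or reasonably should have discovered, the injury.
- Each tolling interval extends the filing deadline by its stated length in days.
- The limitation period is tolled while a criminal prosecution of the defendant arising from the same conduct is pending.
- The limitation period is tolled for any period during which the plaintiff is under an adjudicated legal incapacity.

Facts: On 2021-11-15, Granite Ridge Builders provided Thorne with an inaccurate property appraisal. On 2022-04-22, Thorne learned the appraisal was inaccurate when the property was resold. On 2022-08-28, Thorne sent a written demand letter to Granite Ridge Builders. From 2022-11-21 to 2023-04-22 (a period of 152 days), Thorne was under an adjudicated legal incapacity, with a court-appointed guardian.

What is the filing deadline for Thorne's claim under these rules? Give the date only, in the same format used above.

Under the discovery rule, the claim accrued on 2022-04-22, when Thorne discovered the injury — not on the 2021-11-15 date of the underlying act.
Adding the 1 year base period to 2022-04-22 gives a deadline of 2023-04-22, before any tolling.
The plaintiff's legal incapacity from 2022-11-21 to 2023-04-22 tolled the period for 152 days, extending the deadline to 2023-09-21.
None of the other events listed affects the running of the period under the stated rules.

2023-09-21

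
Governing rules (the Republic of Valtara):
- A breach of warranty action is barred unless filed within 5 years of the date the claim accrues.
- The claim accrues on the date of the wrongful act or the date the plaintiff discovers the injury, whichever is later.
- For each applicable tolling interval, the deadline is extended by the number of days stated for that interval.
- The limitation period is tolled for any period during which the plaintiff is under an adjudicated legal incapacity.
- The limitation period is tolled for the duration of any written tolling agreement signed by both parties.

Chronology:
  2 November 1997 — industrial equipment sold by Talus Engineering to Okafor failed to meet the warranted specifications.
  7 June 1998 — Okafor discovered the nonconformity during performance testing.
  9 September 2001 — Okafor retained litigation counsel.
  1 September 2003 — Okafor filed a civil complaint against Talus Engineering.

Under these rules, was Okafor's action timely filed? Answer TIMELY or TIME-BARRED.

Because discovery on 7 June 1998 post-dates the 2 November 1997 act, accrual under the later-of rule falls on 7 June 1998.
5 years from 7 June 1998 is 7 June 2003.
Nothing else in the chronology tolls or restarts the period.
Filing on 1 September 2003 missed the 7 June 2003 deadline — the action is time-barred.

TIME-BARRED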